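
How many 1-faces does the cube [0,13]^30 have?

The 30-cube has n·2^(n-1) = 30·2^29 = 30·536870912 = 16106127360 edges.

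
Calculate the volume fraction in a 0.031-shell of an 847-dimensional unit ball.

Shell fraction = 1 - (1-0.031)^847 ≈ 1 - 2.608e-12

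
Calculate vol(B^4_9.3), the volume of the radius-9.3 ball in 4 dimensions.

V_4(9.3) = π^(4/2) · (9.3)^4 / Γ(4/2 + 1) ≈ 36914.9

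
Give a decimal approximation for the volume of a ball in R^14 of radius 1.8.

The n-ball volume is π^(n/2)·r^n/Γ(n/2+1). With n=14, r=1.8: V ≈ 2246.12.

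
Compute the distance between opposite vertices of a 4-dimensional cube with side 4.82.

d = √(4.82² + 4.82² + ... + 4.82²) [4 terms] = √(4·4.82²) = 4.82√4 = 9.64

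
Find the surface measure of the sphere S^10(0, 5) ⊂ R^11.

S = n·V_n(r)/r = 11·V_11(5)/5 (volume-to-surface relation), giving 125000000·π^5/189 ≈ 2.02394e+08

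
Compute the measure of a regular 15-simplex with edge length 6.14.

For a regular n-simplex with edge a, V = (a^n / n!)·√((n+1)/2^n). With a=6.14, n=15: V ≈ 0.0112295.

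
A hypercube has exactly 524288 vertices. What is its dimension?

2^n = 524288 ⇒ n = log_2(524288) = 19.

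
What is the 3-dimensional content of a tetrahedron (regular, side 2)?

Volume = (√2/12) · 2³ = 0.942809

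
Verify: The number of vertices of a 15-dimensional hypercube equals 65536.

False. The 15-cube has 2^15 = 32768 vertices.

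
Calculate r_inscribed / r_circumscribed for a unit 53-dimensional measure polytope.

For an n-cube of any side s, the inradius is s/2 and the circumradius is s√n/2, so the ratio is 1/√53 ≈ 0.137361.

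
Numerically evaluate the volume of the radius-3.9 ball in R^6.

The n-ball volume is π^(n/2)·r^n/Γ(n/2+1). With n=6, r=3.9: V ≈ 18183.9.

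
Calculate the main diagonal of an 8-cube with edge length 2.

||(2,2,...,2)|| = √(8)·2 ≈ 5.65685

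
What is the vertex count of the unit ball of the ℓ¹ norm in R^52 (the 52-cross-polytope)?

The 52-dimensional cross-polytope has 2n = 2·52 = 104 vertices.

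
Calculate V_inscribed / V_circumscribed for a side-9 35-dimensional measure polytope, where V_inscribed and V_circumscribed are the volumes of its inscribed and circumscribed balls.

V_in / V_out = (r_in/r_out)^35 = (1/√35)^35 = 35^(-35/2) ≈ 9.52378e-28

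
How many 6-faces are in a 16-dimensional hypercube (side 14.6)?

f_6(16-cube) = (16 choose 6) · 2^10 = 8200192.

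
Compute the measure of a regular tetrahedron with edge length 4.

Volume = (√2/12) · 4³ = 7.54247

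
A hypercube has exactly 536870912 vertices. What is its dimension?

The n-cube has 2^n vertices, and 536870912 = 2^29, so n = 29.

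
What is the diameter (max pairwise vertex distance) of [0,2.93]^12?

d = √(2.93² + 2.93² + ... + 2.93²) [12 terms] = √(12·2.93²) = 2.93√12 ≈ 10.1498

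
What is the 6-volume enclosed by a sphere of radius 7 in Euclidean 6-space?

Volume = π^{6/2}·(7)^6/Γ(4) = 117649·π^3/6 ≈ 607976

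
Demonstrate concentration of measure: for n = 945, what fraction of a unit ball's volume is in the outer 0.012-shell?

1 - (1-0.012)^945 ≈ 0.999989 ≈ 99.998890%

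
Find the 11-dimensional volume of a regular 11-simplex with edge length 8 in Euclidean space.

For a regular n-simplex with edge a, V = (a^n / n!)·√((n+1)/2^n). With a=8, n=11: V ≈ 16.4725.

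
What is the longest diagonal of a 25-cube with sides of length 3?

d = √(3² + 3² + ... + 3²) [25 terms] = √(25·3²) = 3√25 = 15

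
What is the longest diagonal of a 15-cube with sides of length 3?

The space diagonal of an n-cube of side s is s√n. Here 3·√15 ≈ 11.619.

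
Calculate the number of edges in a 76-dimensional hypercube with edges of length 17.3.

Number of 1-faces = C(76,1)·2^(76-1) = 76·37778931862957161709568 = 2871198821584744289927168.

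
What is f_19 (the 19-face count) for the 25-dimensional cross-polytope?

Number of 19-faces = 2^(19+1) · C(25,19+1) = 1048576 · 53130 = 55710842880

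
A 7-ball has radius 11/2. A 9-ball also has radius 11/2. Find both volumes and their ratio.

V_7(5.5) ≈ 719315. V_9(5.5) ≈ 1.51908e+07. Ratio V_7/V_9 ≈ 0.04735.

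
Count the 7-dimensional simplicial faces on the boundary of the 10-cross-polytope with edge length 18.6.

Each 7-face is the convex hull of 8 vertices, one chosen as ±e_i from each of 8 distinct axes: 2^8·C(10,8) = 11520.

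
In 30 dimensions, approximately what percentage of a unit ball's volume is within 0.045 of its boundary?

1 - (1-0.045)^30 ≈ 0.748753 ≈ 74.88%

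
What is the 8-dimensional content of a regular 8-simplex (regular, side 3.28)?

For a regular n-simplex with edge a, V = (a^n / n!)·√((n+1)/2^n). With a=3.28, n=8: V ≈ 0.0622976.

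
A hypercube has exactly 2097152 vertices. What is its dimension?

2^n = 2097152 ⇒ n = log_2(2097152) = 21.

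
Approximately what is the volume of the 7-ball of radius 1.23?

Volume = π^{7/2}·(1.23)^7/Γ(9/2) ≈ 20.1241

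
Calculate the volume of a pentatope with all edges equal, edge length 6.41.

Volume = 6.41^4 · √(5/2^4) / 4! ≈ 39.3229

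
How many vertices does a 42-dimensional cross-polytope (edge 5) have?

Number of vertices = 2n = 84.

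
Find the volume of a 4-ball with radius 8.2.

Volume = π^{4/2}·(8.2)^4/Γ(3) ≈ 22311.3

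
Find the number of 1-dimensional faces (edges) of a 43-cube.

Number of 1-faces = C(43,1)·2^(43-1) = 43·4398046511104 = 189115999977472.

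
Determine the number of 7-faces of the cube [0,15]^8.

An n-cube has C(n,k)·2^(n-k) k-faces. Here C(8,7)·2^1 = 8·2 = 16.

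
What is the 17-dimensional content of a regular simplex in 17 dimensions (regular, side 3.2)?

V = (3.2^17 / 17!) · √((17+1) / 2^17) ≈ 1.27457e-08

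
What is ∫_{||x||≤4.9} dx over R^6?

The n-ball volume is π^(n/2)·r^n/Γ(n/2+1). With n=6, r=4.9: V ≈ 71527.8.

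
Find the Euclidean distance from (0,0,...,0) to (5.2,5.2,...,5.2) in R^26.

The space diagonal of an n-cube of side s is s√n. Here 5.2·√26 ≈ 26.5149.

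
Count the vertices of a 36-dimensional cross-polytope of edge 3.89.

The vertices are ±e_1, ..., ±e_36, so there are 2·36 = 72.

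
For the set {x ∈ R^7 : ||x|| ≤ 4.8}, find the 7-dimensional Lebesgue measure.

V_7(4.8) = π^(7/2) · (4.8)^7 / Γ(7/2 + 1) ≈ 277376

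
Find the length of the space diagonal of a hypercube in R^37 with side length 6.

||(6,6,...,6)|| = √(37)·6 ≈ 36.4966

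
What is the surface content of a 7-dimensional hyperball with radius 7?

S_7(7) = 2·π^(7/2)·(7)^6 / Γ(7/2) = 1882384·π^3/15 ≈ 3.89105e+06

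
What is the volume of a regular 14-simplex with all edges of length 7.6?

V_14 = √(15) · 7.6^14 / (14! · 2^(14/2)) ≈ 0.744419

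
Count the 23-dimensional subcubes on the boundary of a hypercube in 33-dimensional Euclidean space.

An n-cube has C(n,k)·2^(n-k) k-faces. Here C(33,23)·2^10 = 92561040·1024 = 94782504960.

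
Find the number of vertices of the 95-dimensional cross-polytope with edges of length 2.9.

The vertices are ±e_1, ..., ±e_95, so there are 2·95 = 190.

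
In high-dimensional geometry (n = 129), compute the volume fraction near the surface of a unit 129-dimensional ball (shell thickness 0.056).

1 - (1-0.056)^129 ≈ 0.999409 ≈ 99.94%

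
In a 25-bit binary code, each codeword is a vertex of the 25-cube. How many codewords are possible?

The 25-cube has 2^25 = 33554432 vertices.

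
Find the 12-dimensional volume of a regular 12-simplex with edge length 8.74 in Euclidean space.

Volume = 8.74^12 · √(13/2^12) / 12! ≈ 23.3664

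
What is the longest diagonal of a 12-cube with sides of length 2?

d = √(2² + 2² + ... + 2²) [12 terms] = √(12·2²) = 2√12 ≈ 6.9282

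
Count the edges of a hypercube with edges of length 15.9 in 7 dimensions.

An n-cube has n·2^(n-1) edges. With n = 7: 7·64 = 448.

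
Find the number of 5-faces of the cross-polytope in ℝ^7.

f_5(7-orthoplex) = 2^6 · (7 choose 6) = 448.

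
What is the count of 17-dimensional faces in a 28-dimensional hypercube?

An n-cube has C(n,k)·2^(n-k) k-faces. Here C(28,17)·2^11 = 21474180·2048 = 43979120640.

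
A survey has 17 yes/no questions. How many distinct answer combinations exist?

Number of vertices = 2^17 = 131072.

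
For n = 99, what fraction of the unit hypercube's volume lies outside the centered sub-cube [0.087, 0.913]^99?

1 - (1 - 2·0.087)^99 = 1 - 0.826^99 ≈ 0.999999994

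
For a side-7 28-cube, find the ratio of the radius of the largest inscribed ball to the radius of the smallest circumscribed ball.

r_in / r_out = (7/2) / (7√28/2) = 1/√28 ≈ 0.188982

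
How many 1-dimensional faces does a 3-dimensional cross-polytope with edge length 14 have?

Each 1-face is the convex hull of 2 vertices, one chosen as ±e_i from each of 2 distinct axes: 2^2·C(3,2) = 12.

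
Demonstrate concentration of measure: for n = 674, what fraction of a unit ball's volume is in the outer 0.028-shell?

1 - (1-0.028)^674 ≈ 0.9999999951 ≈ (100 - 4.86e-07)%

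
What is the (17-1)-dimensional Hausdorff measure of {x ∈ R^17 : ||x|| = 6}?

|∂B_17(6)| = 17832200896512·π^8/25025 ≈ 6.76129e+12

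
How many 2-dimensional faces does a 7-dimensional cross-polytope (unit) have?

f_2(7-orthoplex) = 2^3 · (7 choose 3) = 280.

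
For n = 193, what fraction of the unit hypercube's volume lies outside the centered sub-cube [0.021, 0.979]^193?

Shell fraction = 1 - (1-0.042)^193 ≈ 0.999747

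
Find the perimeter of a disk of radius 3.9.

S_2(3.9) = 2·π^(2/2)·(3.9)^1 / Γ(2/2) = 2πr = 2π·3.9 ≈ 24.5044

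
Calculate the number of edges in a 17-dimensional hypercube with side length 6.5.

Number of 1-faces = C(17,1)·2^(17-1) = 17·65536 = 1114112.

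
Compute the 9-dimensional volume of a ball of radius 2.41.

Volume = π^{9/2}·(2.41)^9/Γ(11/2) ≈ 9046.3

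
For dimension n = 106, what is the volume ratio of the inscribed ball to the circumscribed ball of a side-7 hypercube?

V_in / V_out = (r_in/r_out)^106 = (1/√106)^106 = 106^(-106/2) ≈ 4.55816e-108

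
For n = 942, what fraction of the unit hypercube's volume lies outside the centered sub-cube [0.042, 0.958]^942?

Shell fraction = 1 - (1-0.084)^942 ≈ 1 - 1.275e-36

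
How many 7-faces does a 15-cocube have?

Each 7-face is the convex hull of 8 vertices, one chosen as ±e_i from each of 8 distinct axes: 2^8·C(15,8) = 1647360.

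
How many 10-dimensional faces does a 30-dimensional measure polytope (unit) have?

Choose 10 of 30 axes to span the face (C(30,10) = 30045015 ways), then fix each of the remaining 20 coordinates at one of its two extreme values (2^20 = 1048576 ways): 30045015·1048576 = 31504481648640.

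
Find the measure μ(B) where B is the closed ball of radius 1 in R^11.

Volume = π^{11/2}·(1)^11/Γ(13/2) = 64·π^5/10395 ≈ 1.8841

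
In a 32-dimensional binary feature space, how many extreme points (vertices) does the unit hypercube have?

The 32-cube has 2^32 = 4294967296 vertices.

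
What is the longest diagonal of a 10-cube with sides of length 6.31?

Diagonal = √10 · 6.31 ≈ 19.954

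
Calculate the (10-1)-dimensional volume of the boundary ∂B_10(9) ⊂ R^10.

S = n·V_n(r)/r = 10·V_10(9)/9 (volume-to-surface relation), giving 129140163·π^5/4 ≈ 9.87986e+09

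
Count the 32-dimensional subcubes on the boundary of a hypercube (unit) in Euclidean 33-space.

f_32(33-cube) = (33 choose 32) · 2^1 = 66.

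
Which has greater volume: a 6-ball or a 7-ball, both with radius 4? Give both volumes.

V_6(4) ≈ 21167. V_7(4) ≈ 77410.6. The 7-ball is larger.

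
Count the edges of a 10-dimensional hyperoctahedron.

Each 1-face is the convex hull of 2 vertices, one chosen as ±e_i from each of 2 distinct axes: 2^2·C(10,2) = 180.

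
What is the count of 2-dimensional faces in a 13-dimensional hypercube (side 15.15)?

Choose 2 of 13 axes to span the face (C(13,2) = 78 ways), then fix each of the remaining 11 coordinates at one of its two extreme values (2^11 = 2048 ways): 78·2048 = 159744.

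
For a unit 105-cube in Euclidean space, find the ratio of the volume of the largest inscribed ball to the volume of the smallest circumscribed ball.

V_in / V_out = (r_in/r_out)^105 = (1/√105)^105 = 105^(-105/2) ≈ 7.71901e-107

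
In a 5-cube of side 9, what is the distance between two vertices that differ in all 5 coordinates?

||(9,9,...,9)|| = √(5)·9 ≈ 20.1246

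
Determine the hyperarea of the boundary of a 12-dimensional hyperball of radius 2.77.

S = n·V_n(r)/r = 12·V_12(2.77)/2.77 (volume-to-surface relation), giving 1.18039e+06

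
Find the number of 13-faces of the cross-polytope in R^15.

f_13(15-orthoplex) = 2^14 · (15 choose 14) = 245760.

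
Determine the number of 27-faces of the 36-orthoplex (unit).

Number of 27-faces = 2^(27+1) · C(36,27+1) = 268435456 · 30260340 = 8122948166615040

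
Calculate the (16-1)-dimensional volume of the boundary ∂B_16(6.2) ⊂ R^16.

S_16(6.2) = 2·π^(16/2)·(6.2)^15 / Γ(16/2) ≈ 2.89517e+12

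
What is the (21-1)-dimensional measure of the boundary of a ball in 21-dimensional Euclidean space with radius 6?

S_21(6) = 2·π^(21/2)·(6)^20 / Γ(21/2) = 92442129447518208·π^10/8083075 ≈ 1.07101e+15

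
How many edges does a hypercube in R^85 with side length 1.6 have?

The 85-cube has n·2^(n-1) = 85·2^84 = 85·19342813113834066795298816 = 1644139114675895677600399360 edges.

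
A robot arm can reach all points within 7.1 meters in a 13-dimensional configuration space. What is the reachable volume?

V_13(7.1) = π^(13/2) · (7.1)^13 / Γ(13/2 + 1) ≈ 1.06096e+11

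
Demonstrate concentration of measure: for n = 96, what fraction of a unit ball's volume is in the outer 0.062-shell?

1 - (1-0.062)^96 ≈ 0.997855 ≈ 99.79%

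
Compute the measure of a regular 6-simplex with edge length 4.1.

V_6 = √(7) · 4.1^6 / (6! · 2^(6/2)) ≈ 2.18187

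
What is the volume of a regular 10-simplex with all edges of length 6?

For a regular n-simplex with edge a, V = (a^n / n!)·√((n+1)/2^n). With a=6, n=10: V ≈ 1.72701.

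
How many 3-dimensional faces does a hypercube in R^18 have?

An n-cube has C(n,k)·2^(n-k) k-faces. Here C(18,3)·2^15 = 816·32768 = 26738688.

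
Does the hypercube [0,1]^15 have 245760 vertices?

False. The 15-cube has 2^15 = 32768 vertices.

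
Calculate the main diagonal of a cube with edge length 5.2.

d = √(5.2² + 5.2² + ... + 5.2²) [3 terms] = √(3·5.2²) = 5.2√3 ≈ 9.00666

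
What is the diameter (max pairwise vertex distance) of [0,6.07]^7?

d = √(6.07² + 6.07² + ... + 6.07²) [7 terms] = √(7·6.07²) = 6.07√7 ≈ 16.0597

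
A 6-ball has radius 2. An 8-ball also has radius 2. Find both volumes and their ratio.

V_6(2) ≈ 330.734. V_8(2) ≈ 1039.03. Ratio V_6/V_8 ≈ 0.3183.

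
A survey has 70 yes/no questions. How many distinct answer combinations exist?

Number of vertices = 2^70 = 1180591620717411303424.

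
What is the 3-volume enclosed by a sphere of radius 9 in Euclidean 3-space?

V = 972·π ≈ 3053.63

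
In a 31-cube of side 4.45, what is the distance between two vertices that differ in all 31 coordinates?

The space diagonal of an n-cube of side s is s√n. Here 4.45·√31 ≈ 24.7766.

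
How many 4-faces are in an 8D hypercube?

An n-cube has C(n,k)·2^(n-k) k-faces. Here C(8,4)·2^4 = 70·16 = 1120.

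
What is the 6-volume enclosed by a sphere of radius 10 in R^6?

The n-ball volume is π^(n/2)·r^n/Γ(n/2+1). With n=6, r=10: V = 500000·π^3/3 ≈ 5.16771e+06.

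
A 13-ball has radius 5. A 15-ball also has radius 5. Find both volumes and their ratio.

V_13(5) ≈ 1.11161e+09. V_15(5) ≈ 1.16407e+10. Ratio V_13/V_15 ≈ 0.09549.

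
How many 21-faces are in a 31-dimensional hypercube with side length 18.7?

Choose 21 of 31 axes to span the face (C(31,21) = 44352165 ways), then fix each of the remaining 10 coordinates at one of its two extreme values (2^10 = 1024 ways): 44352165·1024 = 45416616960.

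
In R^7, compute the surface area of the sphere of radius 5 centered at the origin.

S_7(5) = 2·π^(7/2)·(5)^6 / Γ(7/2) = 50000·π^3/3 ≈ 516771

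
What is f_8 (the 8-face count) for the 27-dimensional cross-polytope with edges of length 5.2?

An n-cross-polytope has 2^(k+1)·C(n,k+1) k-faces. Here 2^9·C(27,9) = 512·4686825 = 2399654400.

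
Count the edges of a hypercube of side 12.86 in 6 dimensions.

Number of 1-faces = C(6,1)·2^(6-1) = 6·32 = 192.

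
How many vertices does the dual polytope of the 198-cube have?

An n-cross-polytope has 2n vertices; here n = 198, giving 396.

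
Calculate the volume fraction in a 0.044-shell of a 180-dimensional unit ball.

1 - (1-0.044)^180 ≈ 0.999696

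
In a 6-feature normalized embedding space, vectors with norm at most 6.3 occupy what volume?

V_6(6.3) = π^(6/2) · (6.3)^6 / Γ(6/2 + 1) ≈ 323104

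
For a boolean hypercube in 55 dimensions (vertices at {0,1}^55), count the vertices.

Number of vertices = 2^55 = 36028797018963968.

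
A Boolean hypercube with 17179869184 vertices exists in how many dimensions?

The n-cube has 2^n vertices, and 17179869184 = 2^34, so n = 34.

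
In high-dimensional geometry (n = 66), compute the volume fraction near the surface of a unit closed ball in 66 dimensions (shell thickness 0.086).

1 - (1-0.086)^66 ≈ 0.997355 ≈ 99.74%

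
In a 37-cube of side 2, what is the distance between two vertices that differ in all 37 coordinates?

The space diagonal of an n-cube of side s is s√n. Here 2·√37 ≈ 12.1655.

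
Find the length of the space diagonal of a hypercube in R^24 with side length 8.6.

||(8.6,8.6,...,8.6)|| = √(24)·8.6 ≈ 42.1312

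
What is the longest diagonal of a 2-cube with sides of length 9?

The space diagonal of an n-cube of side s is s√n. Here 9·√2 ≈ 12.7279.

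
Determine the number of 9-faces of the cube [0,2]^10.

Choose 9 of 10 axes to span the face (C(10,9) = 10 ways), then fix each of the remaining 1 coordinate at one of its two extreme values (2^1 = 2 ways): 10·2 = 20.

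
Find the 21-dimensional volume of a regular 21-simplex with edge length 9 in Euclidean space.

V = (9^21 / 21!) · √((21+1) / 2^21) ≈ 0.00693658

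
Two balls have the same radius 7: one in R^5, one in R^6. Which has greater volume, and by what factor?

V_5(7) ≈ 88468.5, V_6(7) ≈ 607976. The 6-ball is larger by a factor of 6.872.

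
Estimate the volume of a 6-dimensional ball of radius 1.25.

The n-ball volume is π^(n/2)·r^n/Γ(n/2+1). With n=6, r=1.25: V ≈ 19.7133.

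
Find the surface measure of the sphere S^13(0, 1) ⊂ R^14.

S_14(1) = 2·π^(14/2)·(1)^13 / Γ(14/2) = π^7/360 ≈ 8.3897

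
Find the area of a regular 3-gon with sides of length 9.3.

Area = (√3/4) · 9.3² = 37.4513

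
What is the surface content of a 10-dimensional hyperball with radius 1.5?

|∂B_10(1.5)| = 6561·π^5/2048 ≈ 980.369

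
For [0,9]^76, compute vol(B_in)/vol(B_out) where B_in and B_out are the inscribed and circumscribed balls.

Volume scales as r^n, and r_in/r_out = 1/√76, giving (1/√76)^76 ≈ 3.3813e-72.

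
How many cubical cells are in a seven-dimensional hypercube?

f_3(7-cube) = (7 choose 3) · 2^4 = 560.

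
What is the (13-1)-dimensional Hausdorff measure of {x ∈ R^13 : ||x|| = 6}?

|∂B_13(6)| = 10319560704·π^6/385 ≈ 2.57691e+10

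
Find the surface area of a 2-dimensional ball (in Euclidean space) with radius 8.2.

S_2(8.2) = 2·π^(2/2)·(8.2)^1 / Γ(2/2) = 2πr = 2π·8.2 ≈ 51.5221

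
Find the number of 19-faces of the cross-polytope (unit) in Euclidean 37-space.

Each 19-face is the convex hull of 20 vertices, one chosen as ±e_i from each of 20 distinct axes: 2^20·C(37,20) = 16677987900456960.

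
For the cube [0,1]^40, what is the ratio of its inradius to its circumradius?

For an n-cube of any side s, the inradius is s/2 and the circumradius is s√n/2, so the ratio is 1/√40 ≈ 0.158114.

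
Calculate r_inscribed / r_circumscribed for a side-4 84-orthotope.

For an n-cube of any side s, the inradius is s/2 and the circumradius is s√n/2, so the ratio is 1/√84 ≈ 0.109109.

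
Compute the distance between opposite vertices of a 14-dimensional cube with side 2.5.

||(2.5,2.5,...,2.5)|| = √(14)·2.5 ≈ 9.35414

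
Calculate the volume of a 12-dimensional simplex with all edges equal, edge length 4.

V = (4^12 / 12!) · √((12+1) / 2^12) ≈ 0.00197322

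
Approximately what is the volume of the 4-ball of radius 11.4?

The n-ball volume is π^(n/2)·r^n/Γ(n/2+1). With n=4, r=11.4: V ≈ 83346.8.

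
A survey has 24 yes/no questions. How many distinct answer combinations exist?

Number of vertices = 2^24 = 16777216.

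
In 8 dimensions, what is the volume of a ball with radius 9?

V_8(9) = π^(8/2) · (9)^8 / Γ(8/2 + 1) = 14348907·π^4/8 ≈ 1.74714e+08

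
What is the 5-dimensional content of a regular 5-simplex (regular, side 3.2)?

Volume = 3.2^5 · √(6/2^5) / 5! ≈ 1.21079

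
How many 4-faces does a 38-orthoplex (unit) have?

Number of 4-faces = 2^(4+1) · C(38,4+1) = 32 · 501942 = 16062144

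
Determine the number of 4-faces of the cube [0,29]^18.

f_4(18-cube) = (18 choose 4) · 2^14 = 50135040.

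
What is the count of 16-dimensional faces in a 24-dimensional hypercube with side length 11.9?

Choose 16 of 24 axes to span the face (C(24,16) = 735471 ways), then fix each of the remaining 8 coordinates at one of its two extreme values (2^8 = 256 ways): 735471·256 = 188280576.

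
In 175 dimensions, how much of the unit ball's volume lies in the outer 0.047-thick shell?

Shell fraction = 1 - (1-0.047)^175 ≈ 0.999781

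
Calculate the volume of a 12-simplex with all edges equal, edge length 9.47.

For a regular n-simplex with edge a, V = (a^n / n!)·√((n+1)/2^n). With a=9.47, n=12: V ≈ 61.1863.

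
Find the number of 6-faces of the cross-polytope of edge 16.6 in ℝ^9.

An n-cross-polytope has 2^(k+1)·C(n,k+1) k-faces. Here 2^7·C(9,7) = 128·36 = 4608.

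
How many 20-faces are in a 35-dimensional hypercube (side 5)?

An n-cube has C(n,k)·2^(n-k) k-faces. Here C(35,20)·2^15 = 3247943160·32768 = 106428601466880.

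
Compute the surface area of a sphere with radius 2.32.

S_3(2.32) = 2·π^(3/2)·(2.32)^2 / Γ(3/2) = 4πr² = 4π·(2.32)² ≈ 67.6372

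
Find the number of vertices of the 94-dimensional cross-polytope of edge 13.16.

Number of vertices = 2n = 188.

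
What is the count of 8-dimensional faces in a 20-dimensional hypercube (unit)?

Choose 8 of 20 axes to span the face (C(20,8) = 125970 ways), then fix each of the remaining 12 coordinates at one of its two extreme values (2^12 = 4096 ways): 125970·4096 = 515973120.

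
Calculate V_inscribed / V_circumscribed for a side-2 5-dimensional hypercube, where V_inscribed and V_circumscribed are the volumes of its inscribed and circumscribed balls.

V_in/V_out = n^(-n/2) = 5^(-5/2) ≈ 0.0178885.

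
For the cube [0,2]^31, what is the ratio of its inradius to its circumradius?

Ratio = (s/2)/(s√31/2) = 31^(-1/2) ≈ 0.179605.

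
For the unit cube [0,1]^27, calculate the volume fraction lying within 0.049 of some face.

1 - (1 - 2·0.049)^27 = 1 - 0.902^27 ≈ 0.938259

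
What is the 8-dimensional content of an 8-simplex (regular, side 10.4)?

V_8 = √(9) · 10.4^8 / (8! · 2^(8/2)) ≈ 636.425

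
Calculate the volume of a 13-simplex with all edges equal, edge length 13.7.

For a regular n-simplex with edge a, V = (a^n / n!)·√((n+1)/2^n). With a=13.7, n=13: V ≈ 3976.09.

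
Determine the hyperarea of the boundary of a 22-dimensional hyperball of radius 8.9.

|∂B_22(8.9)| ≈ 1.40316e+19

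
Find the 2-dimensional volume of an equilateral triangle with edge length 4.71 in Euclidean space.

Area = (√3/4) · 4.71² = 9.606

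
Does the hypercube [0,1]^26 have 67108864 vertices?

True. The 26-cube has 2^26 = 67108864 vertices.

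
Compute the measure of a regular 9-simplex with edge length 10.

For a regular n-simplex with edge a, V = (a^n / n!)·√((n+1)/2^n). With a=10, n=9: V ≈ 385.125.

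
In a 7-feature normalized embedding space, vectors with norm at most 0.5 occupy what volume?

V_7(0.5) = π^(7/2) · (0.5)^7 / Γ(7/2 + 1) = π^3/840 ≈ 0.0369122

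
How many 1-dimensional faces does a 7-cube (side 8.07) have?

Choose 1 of 7 axes to span the face (C(7,1) = 7 ways), then fix each of the remaining 6 coordinates at one of its two extreme values (2^6 = 64 ways): 7·64 = 448.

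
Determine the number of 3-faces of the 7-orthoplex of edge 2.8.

Number of 3-faces = 2^(3+1) · C(7,3+1) = 16 · 35 = 560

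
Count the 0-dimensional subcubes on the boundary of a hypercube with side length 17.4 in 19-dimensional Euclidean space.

f_0(19-cube) = (19 choose 0) · 2^19 = 524288.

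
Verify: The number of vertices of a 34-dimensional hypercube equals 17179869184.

True. The 34-cube has 2^34 = 17179869184 vertices.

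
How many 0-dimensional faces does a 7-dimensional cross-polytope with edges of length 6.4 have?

An n-cross-polytope has 2^(k+1)·C(n,k+1) k-faces. Here 2^1·C(7,1) = 2·7 = 14.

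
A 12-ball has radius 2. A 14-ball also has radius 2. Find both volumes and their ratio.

V_12(2) ≈ 5469.24. V_14(2) ≈ 9818.35. Ratio V_12/V_14 ≈ 0.557.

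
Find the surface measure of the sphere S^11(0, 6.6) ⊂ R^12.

The surface area of an n-ball is 2π^(n/2) r^(n-1) / Γ(n/2). For n=12, r=6.6: 1.65856e+10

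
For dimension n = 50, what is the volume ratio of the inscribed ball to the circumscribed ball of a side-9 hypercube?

Volume scales as r^n, and r_in/r_out = 1/√50, giving (1/√50)^50 ≈ 3.35544e-43.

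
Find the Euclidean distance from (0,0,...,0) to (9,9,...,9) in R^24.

||(9,9,...,9)|| = √(24)·9 ≈ 44.0908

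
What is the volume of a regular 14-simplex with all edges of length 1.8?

Volume = 1.8^14 · √(15/2^14) / 14! ≈ 1.3009e-09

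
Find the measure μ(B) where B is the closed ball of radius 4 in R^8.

The n-ball volume is π^(n/2)·r^n/Γ(n/2+1). With n=8, r=4: V = 8192·π^4/3 ≈ 265992.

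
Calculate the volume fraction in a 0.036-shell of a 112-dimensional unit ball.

1 - (1-0.036)^112 ≈ 0.983532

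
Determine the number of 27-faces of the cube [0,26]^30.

An n-cube has C(n,k)·2^(n-k) k-faces. Here C(30,27)·2^3 = 4060·8 = 32480.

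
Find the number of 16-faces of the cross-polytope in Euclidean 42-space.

Number of 16-faces = 2^(16+1) · C(42,16+1) = 131072 · 254661927156 = 33379048116191232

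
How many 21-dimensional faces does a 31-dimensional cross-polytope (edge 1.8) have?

Number of 21-faces = 2^(21+1) · C(31,21+1) = 4194304 · 20160075 = 84557483212800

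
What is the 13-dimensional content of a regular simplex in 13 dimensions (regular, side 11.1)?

V = (11.1^13 / 13!) · √((13+1) / 2^13) ≈ 257.803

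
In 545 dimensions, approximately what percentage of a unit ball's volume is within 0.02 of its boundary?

1 - (1-0.02)^545 ≈ 0.999983 ≈ 99.998347%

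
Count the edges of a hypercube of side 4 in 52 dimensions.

Each of the 2^52 = 4503599627370496 vertices has degree 52; total edges = 52·2^52/2 = 117093590311632896.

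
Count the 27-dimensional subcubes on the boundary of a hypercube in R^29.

An n-cube has C(n,k)·2^(n-k) k-faces. Here C(29,27)·2^2 = 406·4 = 1624.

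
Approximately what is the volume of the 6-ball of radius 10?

The n-ball volume is π^(n/2)·r^n/Γ(n/2+1). With n=6, r=10: V = 500000·π^3/3 ≈ 5.16771e+06.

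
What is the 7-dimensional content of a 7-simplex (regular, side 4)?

Volume = 4^7 · √(8/2^7) / 7! ≈ 0.812698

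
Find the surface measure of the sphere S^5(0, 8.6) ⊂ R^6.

S_6(8.6) = 2·π^(6/2)·(8.6)^5 / Γ(6/2) ≈ 1.45862e+06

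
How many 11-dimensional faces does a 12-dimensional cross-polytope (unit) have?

Number of 11-faces = 2^(11+1) · C(12,11+1) = 4096 · 1 = 4096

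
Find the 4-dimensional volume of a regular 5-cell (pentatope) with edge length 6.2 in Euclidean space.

Volume = 6.2^4 · √(5/2^4) / 4! ≈ 34.4176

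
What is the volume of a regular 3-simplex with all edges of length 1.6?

Volume = (√2/12) · 1.6³ = 0.482718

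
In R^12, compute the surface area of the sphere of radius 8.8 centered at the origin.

S_12(8.8) = 2·π^(12/2)·(8.8)^11 / Γ(12/2) ≈ 3.92697e+11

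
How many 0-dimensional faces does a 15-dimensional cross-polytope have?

An n-cross-polytope has 2^(k+1)·C(n,k+1) k-faces. Here 2^1·C(15,1) = 2·15 = 30.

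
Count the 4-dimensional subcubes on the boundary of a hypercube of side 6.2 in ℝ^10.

Choose 4 of 10 axes to span the face (C(10,4) = 210 ways), then fix each of the remaining 6 coordinates at one of its two extreme values (2^6 = 64 ways): 210·64 = 13440.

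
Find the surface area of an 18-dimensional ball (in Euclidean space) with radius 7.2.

|∂B_18(7.2)| ≈ 5.55278e+14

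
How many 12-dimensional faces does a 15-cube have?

Choose 12 of 15 axes to span the face (C(15,12) = 455 ways), then fix each of the remaining 3 coordinates at one of its two extreme values (2^3 = 8 ways): 455·8 = 3640.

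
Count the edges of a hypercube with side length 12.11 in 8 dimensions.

Number of 1-faces = C(8,1)·2^(8-1) = 8·128 = 1024.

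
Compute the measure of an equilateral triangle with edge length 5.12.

Area = (√3/4) · 5.12² = 11.3512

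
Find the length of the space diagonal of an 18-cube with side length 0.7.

||(0.7,0.7,...,0.7)|| = √(18)·0.7 ≈ 2.96985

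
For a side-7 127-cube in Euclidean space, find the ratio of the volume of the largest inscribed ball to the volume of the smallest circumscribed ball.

The radii are 7/2 and 7√127/2, so the volume ratio is (1/√127)^127 = 127^{-127/2} ≈ 2.56132e-134.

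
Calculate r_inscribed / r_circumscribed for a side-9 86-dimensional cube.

r_in / r_out = (9/2) / (9√86/2) = 1/√86 ≈ 0.107833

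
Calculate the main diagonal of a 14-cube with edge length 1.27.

d = √(1.27² + 1.27² + ... + 1.27²) [14 terms] = √(14·1.27²) = 1.27√14 ≈ 4.7519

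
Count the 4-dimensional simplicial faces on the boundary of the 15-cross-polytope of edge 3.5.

An n-cross-polytope has 2^(k+1)·C(n,k+1) k-faces. Here 2^5·C(15,5) = 32·3003 = 96096.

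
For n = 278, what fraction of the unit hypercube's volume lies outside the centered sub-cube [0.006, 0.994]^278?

The inner cube has side 1-2·0.006 = 0.988 and volume (0.988)^278 ≈ 0.03487, so the shell holds 0.965132 of the volume.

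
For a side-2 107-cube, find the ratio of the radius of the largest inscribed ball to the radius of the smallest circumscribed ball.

Ratio = (s/2)/(s√107/2) = 107^(-1/2) ≈ 0.0966736.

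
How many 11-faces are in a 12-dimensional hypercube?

Number of 11-faces = C(12,11) · 2^(12-11) = 12 · 2 = 24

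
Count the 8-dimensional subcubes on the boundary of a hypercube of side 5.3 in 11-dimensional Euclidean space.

An n-cube has C(n,k)·2^(n-k) k-faces. Here C(11,8)·2^3 = 165·8 = 1320.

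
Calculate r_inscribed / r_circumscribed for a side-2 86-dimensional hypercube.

r_in = 2/2 (half the side); r_out = 2√86/2 (half the diagonal). Ratio = 1/√86 ≈ 0.107833.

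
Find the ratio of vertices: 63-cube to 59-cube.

The 63-cube has 2^63 = 9223372036854775808 vertices. The 59-cube has 2^59 = 576460752303423488 vertices. Ratio: 9223372036854775808/576460752303423488 = 16.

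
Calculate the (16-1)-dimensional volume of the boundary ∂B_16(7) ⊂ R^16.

|∂B_16(7)| = 678223072849·π^8/360 ≈ 1.78759e+13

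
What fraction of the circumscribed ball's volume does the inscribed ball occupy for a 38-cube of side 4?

The radii are 4/2 and 4√38/2, so the volume ratio is (1/√38)^38 = 38^{-38/2} ≈ 9.64077e-31.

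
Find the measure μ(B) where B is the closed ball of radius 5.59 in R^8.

The n-ball volume is π^(n/2)·r^n/Γ(n/2+1). With n=8, r=5.59: V ≈ 3.86975e+06.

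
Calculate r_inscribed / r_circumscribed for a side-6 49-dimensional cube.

r_in = 6/2 (half the side); r_out = 6√49/2 (half the diagonal). Ratio = 1/√49 ≈ 0.142857.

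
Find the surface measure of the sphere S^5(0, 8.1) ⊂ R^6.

S = n·V_n(r)/r = 6·V_6(8.1)/8.1 (volume-to-surface relation), giving 1.08112e+06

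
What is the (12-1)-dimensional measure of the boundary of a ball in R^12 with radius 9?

|∂B_12(9)| = 10460353203·π^6/20 ≈ 5.02824e+11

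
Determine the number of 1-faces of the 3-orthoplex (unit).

An n-cross-polytope has 2^(k+1)·C(n,k+1) k-faces. Here 2^2·C(3,2) = 4·3 = 12.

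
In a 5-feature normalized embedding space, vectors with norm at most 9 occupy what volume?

The n-ball volume is π^(n/2)·r^n/Γ(n/2+1). With n=5, r=9: V = 157464·π^2/5 ≈ 310821.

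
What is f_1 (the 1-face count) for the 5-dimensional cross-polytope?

An n-cross-polytope has 2^(k+1)·C(n,k+1) k-faces. Here 2^2·C(5,2) = 4·10 = 40.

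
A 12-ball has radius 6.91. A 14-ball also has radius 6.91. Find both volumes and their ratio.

V_12(6.91) ≈ 1.58235e+10. V_14(6.91) ≈ 3.39087e+11. Ratio V_12/V_14 ≈ 0.04667.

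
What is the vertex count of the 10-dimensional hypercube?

An n-cube has 2^n vertices; for n = 10 that is 2^10 = 1024.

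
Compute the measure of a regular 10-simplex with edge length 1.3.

V_10 = √(11) · 1.3^10 / (10! · 2^(10/2)) ≈ 3.93747e-07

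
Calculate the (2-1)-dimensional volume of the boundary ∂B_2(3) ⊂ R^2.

The surface area of an n-ball is 2π^(n/2) r^(n-1) / Γ(n/2). For n=2, r=3: 2πr = 2π·3 ≈ 18.8496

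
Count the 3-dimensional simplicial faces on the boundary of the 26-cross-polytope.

Number of 3-faces = 2^(3+1) · C(26,3+1) = 16 · 14950 = 239200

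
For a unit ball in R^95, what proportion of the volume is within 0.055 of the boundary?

1 - (1-0.055)^95 ≈ 0.995365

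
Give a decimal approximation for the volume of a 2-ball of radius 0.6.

V_2(0.6) = π^(2/2) · (0.6)^2 / Γ(2/2 + 1) ≈ 1.13097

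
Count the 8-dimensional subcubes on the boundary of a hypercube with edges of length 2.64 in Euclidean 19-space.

Number of 8-faces = C(19,8) · 2^(19-8) = 75582 · 2048 = 154791936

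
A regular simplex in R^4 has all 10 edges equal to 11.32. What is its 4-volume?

Volume = 11.32^4 · √(5/2^4) / 4! ≈ 382.472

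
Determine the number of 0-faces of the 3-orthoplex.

An n-cross-polytope has 2^(k+1)·C(n,k+1) k-faces. Here 2^1·C(3,1) = 2·3 = 6.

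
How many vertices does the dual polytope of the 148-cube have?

An n-cross-polytope has 2n vertices; here n = 148, giving 296.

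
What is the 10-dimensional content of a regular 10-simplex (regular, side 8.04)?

V = (8.04^10 / 10!) · √((10+1) / 2^10) ≈ 32.2362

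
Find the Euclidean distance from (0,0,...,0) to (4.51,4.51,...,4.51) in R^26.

||(4.51,4.51,...,4.51)|| = √(26)·4.51 ≈ 22.9966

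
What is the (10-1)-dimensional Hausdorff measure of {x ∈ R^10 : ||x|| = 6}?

S = n·V_n(r)/r = 10·V_10(6)/6 (volume-to-surface relation), giving 839808·π^5 ≈ 2.56998e+08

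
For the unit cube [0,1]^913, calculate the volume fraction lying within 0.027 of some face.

The inner cube has side 1-2·0.027 = 0.946 and volume (0.946)^913 ≈ 9.741e-23, so the shell holds 1 - 9.741e-23 of the volume.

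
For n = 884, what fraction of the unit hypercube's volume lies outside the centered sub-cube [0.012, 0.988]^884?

Shell fraction = 1 - (1-0.024)^884 ≈ 1 - 4.717e-10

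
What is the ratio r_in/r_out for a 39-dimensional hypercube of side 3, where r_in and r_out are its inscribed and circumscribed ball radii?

Ratio = (s/2)/(s√39/2) = 39^(-1/2) ≈ 0.160128.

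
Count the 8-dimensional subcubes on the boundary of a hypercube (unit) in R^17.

Choose 8 of 17 axes to span the face (C(17,8) = 24310 ways), then fix each of the remaining 9 coordinates at one of its two extreme values (2^9 = 512 ways): 24310·512 = 12446720.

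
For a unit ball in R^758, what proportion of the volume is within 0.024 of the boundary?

V(inner)/V(outer) = ((1-0.024)/1)^758 ≈ 1.007e-08, so the shell fraction is 0.9999999899.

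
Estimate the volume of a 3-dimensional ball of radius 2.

V_3(2) = π^(3/2) · (2)^3 / Γ(3/2 + 1) = 32·π/3 ≈ 33.5103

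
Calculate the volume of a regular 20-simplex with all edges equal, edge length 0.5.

V_20 = √(21) · 0.5^20 / (20! · 2^(20/2)) ≈ 1.75422e-27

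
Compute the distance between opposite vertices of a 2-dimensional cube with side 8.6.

||(8.6,8.6,...,8.6)|| = √(2)·8.6 ≈ 12.1622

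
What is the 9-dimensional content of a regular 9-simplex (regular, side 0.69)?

Volume = 0.69^9 · √(10/2^9) / 9! ≈ 1.36535e-08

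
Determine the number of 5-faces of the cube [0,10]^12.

Number of 5-faces = C(12,5) · 2^(12-5) = 792 · 128 = 101376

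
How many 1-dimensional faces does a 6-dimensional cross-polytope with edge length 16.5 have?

f_1(6-orthoplex) = 2^2 · (6 choose 2) = 60.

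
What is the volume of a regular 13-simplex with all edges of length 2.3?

Volume = 2.3^13 · √(14/2^13) / 13! ≈ 3.34619e-07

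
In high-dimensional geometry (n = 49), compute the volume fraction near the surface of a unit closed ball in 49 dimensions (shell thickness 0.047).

1 - (1-0.047)^49 ≈ 0.905474 ≈ 90.55%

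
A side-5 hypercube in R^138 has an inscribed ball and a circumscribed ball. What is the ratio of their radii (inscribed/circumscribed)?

r_in = 5/2 (half the side); r_out = 5√138/2 (half the diagonal). Ratio = 1/√138 ≈ 0.0851257.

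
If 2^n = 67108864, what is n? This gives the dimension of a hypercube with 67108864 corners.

n = log_2(67108864) = 26.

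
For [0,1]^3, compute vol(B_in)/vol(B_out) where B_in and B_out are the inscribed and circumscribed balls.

V_in / V_out = (r_in/r_out)^3 = (1/√3)^3 = 3^(-3/2) ≈ 0.19245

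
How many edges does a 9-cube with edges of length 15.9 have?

Number of 1-faces = C(9,1)·2^(9-1) = 9·256 = 2304.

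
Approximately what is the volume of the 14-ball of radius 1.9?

The n-ball volume is π^(n/2)·r^n/Γ(n/2+1). With n=14, r=1.9: V ≈ 4788.16.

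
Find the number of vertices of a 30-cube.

The 30-cube has 2^30 = 1073741824 vertices.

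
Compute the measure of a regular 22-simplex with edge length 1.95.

V_22 = √(23) · 1.95^22 / (22! · 2^(22/2)) ≈ 5.00644e-18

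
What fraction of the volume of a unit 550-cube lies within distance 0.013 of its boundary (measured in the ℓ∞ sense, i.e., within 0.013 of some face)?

Shell fraction = 1 - (1-0.026)^550 ≈ 0.9999994902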